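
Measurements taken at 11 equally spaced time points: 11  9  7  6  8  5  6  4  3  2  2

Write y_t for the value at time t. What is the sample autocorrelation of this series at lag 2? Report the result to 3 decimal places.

Mean ȳ = (11 + 9 + 7 + 6 + 8 + 5 + 6 + 4 + 3 + 2 + 2)/11 = 5.7273
Numerator Σ_{t=1}^{9}(y_t−ȳ)(y_{t+2}−ȳ) = 28.0331
Denominator Σ(y_t−ȳ)² = 84.1818
r_2 = 28.0331 / 84.1818 = 0.333

0.333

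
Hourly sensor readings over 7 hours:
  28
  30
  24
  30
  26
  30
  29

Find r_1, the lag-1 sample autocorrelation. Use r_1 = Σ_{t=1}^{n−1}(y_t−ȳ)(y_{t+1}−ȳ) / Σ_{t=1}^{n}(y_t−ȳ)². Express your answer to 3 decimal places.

-0.670

Mean ȳ = (28 + 30 + 24 + 30 + 26 + 30 + 29)/7 = 28.1429
Deviations from mean: -0.1429, 1.8571, -4.1429, 1.8571, -2.1429, 1.8571, 0.8571
Σ(y_t−ȳ)(y_{t+1}−ȳ) = (-0.2653) + (-7.6939) + (-7.6939) + (-3.9796) + (-3.9796) + (1.5918) = -22.0204
Denominator Σ(y_t−ȳ)² = 32.8571
r_1 = -22.0204 / 32.8571 = -0.670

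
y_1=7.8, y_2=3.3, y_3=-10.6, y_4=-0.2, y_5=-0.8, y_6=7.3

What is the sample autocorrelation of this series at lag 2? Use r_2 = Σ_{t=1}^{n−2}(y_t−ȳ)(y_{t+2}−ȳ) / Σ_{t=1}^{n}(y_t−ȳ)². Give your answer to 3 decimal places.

Mean ȳ = (7.8 + 3.3 − 10.6 − 0.2 − 0.8 + 7.3)/6 = 1.1333
Deviations from mean: 6.6667, 2.1667, -11.7333, -1.3333, -1.9333, 6.1667
Numerator Σ_{t=1}^{4}(y_t−ȳ)(y_{t+2}−ȳ) = -66.6489
Denominator Σ(y_t−ȳ)² = 230.3533
r_2 = -66.6489 / 230.3533 = -0.289

-0.289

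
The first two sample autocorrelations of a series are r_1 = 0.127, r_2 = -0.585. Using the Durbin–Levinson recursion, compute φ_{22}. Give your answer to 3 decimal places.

-0.611

φ_{22} = (r_2 − r_1²) / (1 − r_1²)
r_1² = (0.127)² = 0.016129
Numerator = -0.585 − 0.0161 = -0.6011; denominator = 1 − 0.0161 = 0.9839
φ_{22} = -0.6011 / 0.9839 = -0.611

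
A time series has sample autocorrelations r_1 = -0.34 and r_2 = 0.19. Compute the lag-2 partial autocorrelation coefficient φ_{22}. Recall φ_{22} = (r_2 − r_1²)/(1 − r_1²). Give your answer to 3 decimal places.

φ_{22} = (r_2 − r_1²) / (1 − r_1²)
r_1² = (-0.34)² = 0.1156
Numerator = 0.19 − 0.1156 = 0.0744; denominator = 1 − 0.1156 = 0.8844
φ_{22} = 0.0744 / 0.8844 = 0.084

0.084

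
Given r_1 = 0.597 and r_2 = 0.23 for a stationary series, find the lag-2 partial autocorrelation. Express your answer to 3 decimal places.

-0.196

φ_{22} = (r_2 − r_1²) / (1 − r_1²)
r_1² = (0.597)² = 0.356409
Numerator = 0.23 − 0.3564 = -0.1264; denominator = 1 − 0.3564 = 0.6436
φ_{22} = -0.1264 / 0.6436 = -0.196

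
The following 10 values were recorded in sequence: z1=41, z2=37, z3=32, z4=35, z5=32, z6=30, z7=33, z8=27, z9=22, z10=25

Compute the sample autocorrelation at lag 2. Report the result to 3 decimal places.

Mean z̄ = (41 + 37 + 32 + 35 + 32 + 30 + 33 + 27 + 22 + 25)/10 = 31.4000
Numerator Σ_{t=1}^{8}(z_t−z̄)(z_{t+2}−z̄) = 41.4800
Denominator Σ(z_t−z̄)² = 290.4000
r_2 = 41.4800 / 290.4000 = 0.143

0.143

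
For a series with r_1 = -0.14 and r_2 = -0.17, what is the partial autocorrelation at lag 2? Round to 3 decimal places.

-0.193

φ_{22} = (r_2 − r_1²) / (1 − r_1²)
r_1² = (-0.14)² = 0.0196
Numerator = -0.17 − 0.0196 = -0.1896; denominator = 1 − 0.0196 = 0.9804
φ_{22} = -0.1896 / 0.9804 = -0.193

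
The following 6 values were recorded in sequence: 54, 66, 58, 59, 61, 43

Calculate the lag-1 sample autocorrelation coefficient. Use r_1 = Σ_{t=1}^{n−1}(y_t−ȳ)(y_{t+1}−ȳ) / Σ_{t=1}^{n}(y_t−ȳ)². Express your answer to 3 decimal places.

-0.200

Mean ȳ = (54 + 66 + 58 + 59 + 61 + 43)/6 = 56.8333
Deviations from mean: -2.8333, 9.1667, 1.1667, 2.1667, 4.1667, -13.8333
Numerator Σ_{t=1}^{5}(y_t−ȳ)(y_{t+1}−ȳ) = -61.3611
Denominator Σ(y_t−ȳ)² = 306.8333
r_1 = -61.3611 / 306.8333 = -0.200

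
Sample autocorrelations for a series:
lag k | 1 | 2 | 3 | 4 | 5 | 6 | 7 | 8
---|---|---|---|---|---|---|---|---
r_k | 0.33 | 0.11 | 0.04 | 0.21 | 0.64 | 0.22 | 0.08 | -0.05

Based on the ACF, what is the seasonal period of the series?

The largest autocorrelation is r_5 = 0.64; the remaining lags stay at or below 0.33. The elevated value at lag 1 (0.33), dropping to 0.11 at lag 2, reflects decaying short-term dependence rather than seasonality.
The dominant spike at lag 5 indicates a seasonal period of 5.

5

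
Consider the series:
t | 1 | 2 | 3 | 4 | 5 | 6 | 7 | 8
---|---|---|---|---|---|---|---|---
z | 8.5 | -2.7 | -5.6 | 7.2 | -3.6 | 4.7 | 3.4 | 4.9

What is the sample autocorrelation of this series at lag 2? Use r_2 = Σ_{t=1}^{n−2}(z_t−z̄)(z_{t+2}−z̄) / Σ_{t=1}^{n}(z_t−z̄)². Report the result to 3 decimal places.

-0.085

Mean z̄ = (8.5 − 2.7 − 5.6 + 7.2 − 3.6 + 4.7 + 3.4 + 4.9)/8 = 2.1000
Deviations from mean: 6.4000, -4.8000, -7.7000, 5.1000, -5.7000, 2.6000, 1.3000, 2.8000
Numerator Σ_{t=1}^{6}(z_t−z̄)(z_{t+2}−z̄) = -16.7400
Denominator Σ(z_t−z̄)² = 198.0800
r_2 = -16.7400 / 198.0800 = -0.085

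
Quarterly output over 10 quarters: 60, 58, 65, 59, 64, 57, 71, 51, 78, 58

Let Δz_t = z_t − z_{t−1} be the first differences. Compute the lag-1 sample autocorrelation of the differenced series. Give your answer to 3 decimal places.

-0.834

First differences Δz: -2, 7, -6, 5, -7, 14, -20, 27, -20
Mean of differences = -0.2222
Numerator Σ(Δz_t−Δz̄)(Δz_{t+1}−Δz̄) = -1574.6049
Denominator Σ(Δz_t−Δz̄)² = 1887.5556
r_1(Δz) = -1574.6049 / 1887.5556 = -0.834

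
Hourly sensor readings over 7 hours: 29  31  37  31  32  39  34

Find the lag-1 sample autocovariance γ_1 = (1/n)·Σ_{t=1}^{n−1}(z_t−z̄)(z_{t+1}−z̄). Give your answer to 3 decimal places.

-1.073

Mean z̄ = (29 + 31 + 37 + 31 + 32 + 39 + 34)/7 = 33.2857
Deviations: -4.2857, -2.2857, 3.7143, -2.2857, -1.2857, 5.7143, 0.7143
Σ_{t=1}^{6}(z_t−z̄)(z_{t+1}−z̄) = -7.5102
γ_1 = -7.5102 / 7 = -1.073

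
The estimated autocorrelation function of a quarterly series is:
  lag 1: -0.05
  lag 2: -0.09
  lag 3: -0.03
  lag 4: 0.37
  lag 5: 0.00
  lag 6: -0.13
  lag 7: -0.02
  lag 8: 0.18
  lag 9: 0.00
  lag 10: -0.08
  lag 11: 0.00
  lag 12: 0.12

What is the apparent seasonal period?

4

The largest autocorrelation is r_4 = 0.37, with a weaker echo at lag 8 (0.18); the remaining lags stay at or below 0.12.
The dominant spike at lag 4 indicates a seasonal period of 4.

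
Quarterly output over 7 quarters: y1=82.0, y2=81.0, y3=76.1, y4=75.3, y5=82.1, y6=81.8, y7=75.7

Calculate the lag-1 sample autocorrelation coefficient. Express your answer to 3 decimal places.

-0.021

Mean ȳ = (82.0 + 81.0 + 76.1 + 75.3 + 82.1 + 81.8 + 75.7)/7 = 79.1429
Deviations from mean: 2.8571, 1.8571, -3.0429, -3.8429, 2.9571, 2.6571, -3.4429
Numerator Σ_{t=1}^{6}(y_t−ȳ)(y_{t+1}−ȳ) = -1.3061
Denominator Σ(y_t−ȳ)² = 63.2971
r_1 = -1.3061 / 63.2971 = -0.021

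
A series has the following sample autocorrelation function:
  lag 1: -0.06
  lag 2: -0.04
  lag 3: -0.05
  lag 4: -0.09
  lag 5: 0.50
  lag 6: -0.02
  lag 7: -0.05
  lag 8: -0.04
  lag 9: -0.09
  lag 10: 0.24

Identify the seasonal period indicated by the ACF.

5

The largest autocorrelation is r_5 = 0.50, with a weaker echo at lag 10 (0.24); the remaining lags stay at or below -0.02.
The dominant spike at lag 5 indicates a seasonal period of 5.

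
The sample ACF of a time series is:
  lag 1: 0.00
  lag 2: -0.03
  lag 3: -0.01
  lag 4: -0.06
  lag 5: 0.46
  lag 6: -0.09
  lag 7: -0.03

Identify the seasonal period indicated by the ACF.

The largest autocorrelation is r_5 = 0.46; the remaining lags stay at or below 0.00.
The dominant spike at lag 5 indicates a seasonal period of 5.

5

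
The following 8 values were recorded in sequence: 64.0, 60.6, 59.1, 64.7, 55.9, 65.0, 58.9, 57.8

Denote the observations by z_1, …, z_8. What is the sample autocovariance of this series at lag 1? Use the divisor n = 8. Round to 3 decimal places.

Mean z̄ = (64.0 + 60.6 + 59.1 + 64.7 + 55.9 + 65.0 + 58.9 + 57.8)/8 = 60.7500
Σ_{t=1}^{7}(z_t−z̄)(z_{t+1}−z̄) = -48.9325
γ_1 = -48.9325 / 8 = -6.117

-6.117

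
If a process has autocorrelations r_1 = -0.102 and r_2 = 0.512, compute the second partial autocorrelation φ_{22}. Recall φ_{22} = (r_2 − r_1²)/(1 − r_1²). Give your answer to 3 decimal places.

φ_{22} = (r_2 − r_1²) / (1 − r_1²)
r_1² = (-0.102)² = 0.010404
Numerator = 0.512 − 0.0104 = 0.5016; denominator = 1 − 0.0104 = 0.9896
φ_{22} = 0.5016 / 0.9896 = 0.507

0.507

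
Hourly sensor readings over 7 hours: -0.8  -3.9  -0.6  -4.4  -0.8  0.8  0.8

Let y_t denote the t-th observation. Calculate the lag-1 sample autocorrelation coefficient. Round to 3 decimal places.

-0.050

Mean ȳ = (-0.8 − 3.9 − 0.6 − 4.4 − 0.8 + 0.8 + 0.8)/7 = -1.2714
Deviations from mean: 0.4714, -2.6286, 0.6714, -3.1286, 0.4714, 2.0714, 2.0714
Σ(y_t−ȳ)(y_{t+1}−ȳ) = (-1.2392) + (-1.7649) + (-2.1006) + (-1.4749) + (0.9765) + (4.2908) = -1.3122
Denominator Σ(y_t−ȳ)² = 26.1743
r_1 = -1.3122 / 26.1743 = -0.050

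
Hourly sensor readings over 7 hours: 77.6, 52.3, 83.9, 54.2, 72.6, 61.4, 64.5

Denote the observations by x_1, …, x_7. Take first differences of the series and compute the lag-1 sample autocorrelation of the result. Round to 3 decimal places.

-0.846

First differences Δx: -25.3, 31.6, -29.7, 18.4, -11.2, 3.1
Mean of differences = -2.1833
Numerator Σ(Δx_t−Δx̄)(Δx_{t+1}−Δx̄) = -2510.1786
Denominator Σ(Δx_t−Δx̄)² = 2965.7483
r_1(Δx) = -2510.1786 / 2965.7483 = -0.846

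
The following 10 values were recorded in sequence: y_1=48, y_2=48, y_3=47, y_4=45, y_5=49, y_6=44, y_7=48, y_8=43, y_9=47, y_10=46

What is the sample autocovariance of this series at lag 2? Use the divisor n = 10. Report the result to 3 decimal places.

Mean ȳ = (48 + 48 + 47 + 45 + 49 + 44 + 48 + 43 + 47 + 46)/10 = 46.5000
Σ_{t=1}^{8}(y_t−ȳ)(y_{t+2}−ȳ) = 18.5000
γ_2 = 18.5000 / 10 = 1.850

1.850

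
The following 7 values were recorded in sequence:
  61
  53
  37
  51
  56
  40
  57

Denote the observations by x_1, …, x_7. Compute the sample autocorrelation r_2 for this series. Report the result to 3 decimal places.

-0.380

Mean x̄ = (61 + 53 + 37 + 51 + 56 + 40 + 57)/7 = 50.7143
Deviations from mean: 10.2857, 2.2857, -13.7143, 0.2857, 5.2857, -10.7143, 6.2857
Numerator Σ_{t=1}^{5}(x_t−x̄)(x_{t+2}−x̄) = -182.7347
Denominator Σ(x_t−x̄)² = 481.4286
r_2 = -182.7347 / 481.4286 = -0.380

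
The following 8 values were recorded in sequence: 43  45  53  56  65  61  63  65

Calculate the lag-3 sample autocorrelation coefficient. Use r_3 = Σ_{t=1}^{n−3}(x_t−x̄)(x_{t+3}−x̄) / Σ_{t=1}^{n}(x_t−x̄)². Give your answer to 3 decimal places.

Mean x̄ = (43 + 45 + 53 + 56 + 65 + 61 + 63 + 65)/8 = 56.3750
Deviations from mean: -13.3750, -11.3750, -3.3750, -0.3750, 8.6250, 4.6250, 6.6250, 8.6250
Numerator Σ_{t=1}^{5}(x_t−x̄)(x_{t+3}−x̄) = -36.7969
Denominator Σ(x_t−x̄)² = 533.8750
r_3 = -36.7969 / 533.8750 = -0.069

-0.069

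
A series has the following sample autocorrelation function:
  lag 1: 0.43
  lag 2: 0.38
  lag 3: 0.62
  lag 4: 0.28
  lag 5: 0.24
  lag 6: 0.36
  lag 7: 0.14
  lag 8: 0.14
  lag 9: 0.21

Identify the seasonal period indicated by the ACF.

3

The largest autocorrelation is r_3 = 0.62; the remaining lags stay at or below 0.43. The elevated value at lag 1 (0.43), dropping to 0.38 at lag 2, reflects decaying short-term dependence rather than seasonality.
The dominant spike at lag 3 indicates a seasonal period of 3.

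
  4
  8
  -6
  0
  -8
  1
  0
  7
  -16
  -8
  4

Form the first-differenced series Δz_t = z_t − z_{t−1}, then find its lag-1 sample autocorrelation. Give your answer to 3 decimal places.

-0.445

First differences Δz: 4, -14, 6, -8, 9, -1, 7, -23, 8, 12
Mean of differences = 0.0000
Numerator Σ(Δz_t−Δz̄)(Δz_{t+1}−Δz̄) = -525.0000
Denominator Σ(Δz_t−Δz̄)² = 1180.0000
r_1(Δz) = -525.0000 / 1180.0000 = -0.445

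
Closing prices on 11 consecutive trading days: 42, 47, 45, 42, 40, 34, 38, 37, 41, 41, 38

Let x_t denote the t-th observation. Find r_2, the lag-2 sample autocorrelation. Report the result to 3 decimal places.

0.178

Mean x̄ = (42 + 47 + 45 + 42 + 40 + 34 + 38 + 37 + 41 + 41 + 38)/11 = 40.4545
Numerator Σ_{t=1}^{9}(x_t−x̄)(x_{t+2}−x̄) = 23.9504
Denominator Σ(x_t−x̄)² = 134.7273
r_2 = 23.9504 / 134.7273 = 0.178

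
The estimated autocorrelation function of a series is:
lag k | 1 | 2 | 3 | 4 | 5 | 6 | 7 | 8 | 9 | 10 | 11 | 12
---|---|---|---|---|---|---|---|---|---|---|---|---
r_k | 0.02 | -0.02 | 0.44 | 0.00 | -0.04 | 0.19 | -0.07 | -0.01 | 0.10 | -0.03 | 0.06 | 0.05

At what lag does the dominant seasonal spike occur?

The largest autocorrelation is r_3 = 0.44, with a weaker echo at lag 6 (0.19); the remaining lags stay at or below 0.10.
The dominant spike at lag 3 indicates a seasonal period of 3.

3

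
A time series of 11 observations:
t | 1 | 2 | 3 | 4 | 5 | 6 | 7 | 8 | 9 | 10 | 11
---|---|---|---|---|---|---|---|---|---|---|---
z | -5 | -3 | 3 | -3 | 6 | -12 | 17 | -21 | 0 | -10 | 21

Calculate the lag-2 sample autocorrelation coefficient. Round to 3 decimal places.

0.404

Mean z̄ = (-5 − 3 + 3 − 3 + 6 − 12 + 17 − 21 + 0 − 10 + 21)/11 = -0.6364
Numerator Σ_{t=1}^{9}(z_t−z̄)(z_{t+2}−z̄) = 604.8264
Denominator Σ(z_t−z̄)² = 1498.5455
r_2 = 604.8264 / 1498.5455 = 0.404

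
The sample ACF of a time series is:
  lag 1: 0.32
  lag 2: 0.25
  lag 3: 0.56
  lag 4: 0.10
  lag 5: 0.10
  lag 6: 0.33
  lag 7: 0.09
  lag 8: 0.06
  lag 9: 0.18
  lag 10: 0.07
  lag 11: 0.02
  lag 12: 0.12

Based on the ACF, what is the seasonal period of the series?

The largest autocorrelation is r_3 = 0.56, with a weaker echo at lag 6 (0.33); the remaining lags stay at or below 0.32. The elevated value at lag 1 (0.32), dropping to 0.25 at lag 2, reflects decaying short-term dependence rather than seasonality.
The dominant spike at lag 3 indicates a seasonal period of 3.

3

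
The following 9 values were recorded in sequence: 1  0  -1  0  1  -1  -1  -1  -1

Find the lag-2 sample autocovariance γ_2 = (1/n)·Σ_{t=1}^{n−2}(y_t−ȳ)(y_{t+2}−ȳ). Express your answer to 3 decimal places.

Mean ȳ = (1 + 0 − 1 + 0 + 1 − 1 − 1 − 1 − 1)/9 = -0.3333
Σ_{t=1}^{7}(y_t−ȳ)(y_{t+2}−ȳ) = -1.8889
γ_2 = -1.8889 / 9 = -0.210

-0.210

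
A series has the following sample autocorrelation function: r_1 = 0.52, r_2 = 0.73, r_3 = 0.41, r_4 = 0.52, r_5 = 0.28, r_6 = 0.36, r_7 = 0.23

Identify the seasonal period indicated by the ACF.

The largest autocorrelation is r_2 = 0.73; the remaining lags stay at or below 0.52.
The dominant spike at lag 2 indicates a seasonal period of 2.

2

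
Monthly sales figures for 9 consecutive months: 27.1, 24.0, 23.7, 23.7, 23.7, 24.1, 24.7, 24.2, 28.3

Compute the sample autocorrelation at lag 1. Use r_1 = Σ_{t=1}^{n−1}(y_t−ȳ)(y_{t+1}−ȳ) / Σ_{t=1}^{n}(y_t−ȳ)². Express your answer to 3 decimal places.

0.020

Mean ȳ = (27.1 + 24.0 + 23.7 + 23.7 + 23.7 + 24.1 + 24.7 + 24.2 + 28.3)/9 = 24.8333
Numerator Σ_{t=1}^{8}(y_t−ȳ)(y_{t+1}−ȳ) = 0.4422
Denominator Σ(y_t−ȳ)² = 22.6600
r_1 = 0.4422 / 22.6600 = 0.020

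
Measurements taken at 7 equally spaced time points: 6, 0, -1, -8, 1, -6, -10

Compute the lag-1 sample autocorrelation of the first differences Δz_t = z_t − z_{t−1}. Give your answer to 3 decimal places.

-0.571

First differences Δz: -6, -1, -7, 9, -7, -4
Mean of differences = -2.6667
Numerator Σ(Δz_t−Δz̄)(Δz_{t+1}−Δz̄) = -108.1111
Denominator Σ(Δz_t−Δz̄)² = 189.3333
r_1(Δz) = -108.1111 / 189.3333 = -0.571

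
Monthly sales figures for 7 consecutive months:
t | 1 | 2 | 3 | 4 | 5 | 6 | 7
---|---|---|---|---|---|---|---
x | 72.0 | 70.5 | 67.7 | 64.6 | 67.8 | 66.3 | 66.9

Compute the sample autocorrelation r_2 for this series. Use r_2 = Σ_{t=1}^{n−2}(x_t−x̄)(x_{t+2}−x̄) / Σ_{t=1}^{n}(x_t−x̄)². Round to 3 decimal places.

-0.099

Mean x̄ = (72.0 + 70.5 + 67.7 + 64.6 + 67.8 + 66.3 + 66.9)/7 = 67.9714
Deviations from mean: 4.0286, 2.5286, -0.2714, -3.3714, -0.1714, -1.6714, -1.0714
Σ(x_t−x̄)(x_{t+2}−x̄) = (-1.0935) + (-8.5249) + (0.0465) + (5.6351) + (0.1837) = -3.7531
Denominator Σ(x_t−x̄)² = 38.0343
r_2 = -3.7531 / 38.0343 = -0.099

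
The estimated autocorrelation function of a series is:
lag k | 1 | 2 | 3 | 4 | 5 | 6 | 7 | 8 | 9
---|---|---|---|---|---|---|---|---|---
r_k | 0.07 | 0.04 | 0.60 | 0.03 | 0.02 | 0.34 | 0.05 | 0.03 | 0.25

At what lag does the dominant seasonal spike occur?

3

The largest autocorrelation is r_3 = 0.60, with weaker echoes at lags 6 (0.34) and 9 (0.25); the remaining lags stay at or below 0.07.
The dominant spike at lag 3 indicates a seasonal period of 3.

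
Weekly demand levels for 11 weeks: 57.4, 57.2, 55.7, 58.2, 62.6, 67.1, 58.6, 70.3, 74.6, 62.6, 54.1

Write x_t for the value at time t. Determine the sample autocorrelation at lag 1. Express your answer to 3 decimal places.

Mean x̄ = (57.4 + 57.2 + 55.7 + 58.2 + 62.6 + 67.1 + 58.6 + 70.3 + 74.6 + 62.6 + 54.1)/11 = 61.6727
Numerator Σ_{t=1}^{10}(x_t−x̄)(x_{t+1}−x̄) = 141.6856
Denominator Σ(x_t−x̄)² = 425.5018
r_1 = 141.6856 / 425.5018 = 0.333

0.333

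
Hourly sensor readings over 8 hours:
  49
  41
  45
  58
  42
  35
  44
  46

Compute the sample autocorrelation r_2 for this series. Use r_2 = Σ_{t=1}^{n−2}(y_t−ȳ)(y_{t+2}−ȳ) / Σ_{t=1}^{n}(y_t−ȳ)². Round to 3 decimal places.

-0.606

Mean ȳ = (49 + 41 + 45 + 58 + 42 + 35 + 44 + 46)/8 = 45.0000
Deviations from mean: 4.0000, -4.0000, 0.0000, 13.0000, -3.0000, -10.0000, -1.0000, 1.0000
Numerator Σ_{t=1}^{6}(y_t−ȳ)(y_{t+2}−ȳ) = -189.0000
Denominator Σ(y_t−ȳ)² = 312.0000
r_2 = -189.0000 / 312.0000 = -0.606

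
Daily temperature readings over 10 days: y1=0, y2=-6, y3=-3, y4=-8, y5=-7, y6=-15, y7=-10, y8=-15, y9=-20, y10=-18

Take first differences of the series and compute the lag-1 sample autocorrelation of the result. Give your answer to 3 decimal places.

First differences Δy: -6, 3, -5, 1, -8, 5, -5, -5, 2
Mean of differences = -2.0000
Numerator Σ(Δy_t−Δȳ)(Δy_{t+1}−Δȳ) = -128.0000
Denominator Σ(Δy_t−Δȳ)² = 178.0000
r_1(Δy) = -128.0000 / 178.0000 = -0.719

-0.719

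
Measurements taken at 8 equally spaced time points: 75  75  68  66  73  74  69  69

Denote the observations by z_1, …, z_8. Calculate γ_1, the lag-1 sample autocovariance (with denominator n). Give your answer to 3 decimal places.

1.639

Mean z̄ = (75 + 75 + 68 + 66 + 73 + 74 + 69 + 69)/8 = 71.1250
Deviations: 3.8750, 3.8750, -3.1250, -5.1250, 1.8750, 2.8750, -2.1250, -2.1250
Σ_{t=1}^{7}(z_t−z̄)(z_{t+1}−z̄) = 13.1094
γ_1 = 13.1094 / 8 = 1.639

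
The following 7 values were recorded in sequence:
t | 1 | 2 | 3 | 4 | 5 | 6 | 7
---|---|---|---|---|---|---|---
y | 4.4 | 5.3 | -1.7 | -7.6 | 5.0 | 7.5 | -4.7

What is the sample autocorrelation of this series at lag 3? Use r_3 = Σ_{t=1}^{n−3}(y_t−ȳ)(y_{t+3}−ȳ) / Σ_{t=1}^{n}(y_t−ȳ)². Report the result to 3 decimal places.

Mean ȳ = (4.4 + 5.3 − 1.7 − 7.6 + 5.0 + 7.5 − 4.7)/7 = 1.1714
Σ(y_t−ȳ)(y_{t+3}−ȳ) = (-28.3192) + (15.8065) + (-18.1720) + (51.5008) = 20.8161
Denominator Σ(y_t−ȳ)² = 201.8343
r_3 = 20.8161 / 201.8343 = 0.103

0.103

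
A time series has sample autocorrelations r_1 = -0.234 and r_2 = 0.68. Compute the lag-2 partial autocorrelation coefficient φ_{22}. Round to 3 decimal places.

0.661

φ_{22} = (r_2 − r_1²) / (1 − r_1²)
r_1² = (-0.234)² = 0.054756
Numerator = 0.68 − 0.0548 = 0.6252; denominator = 1 − 0.0548 = 0.9452
φ_{22} = 0.6252 / 0.9452 = 0.661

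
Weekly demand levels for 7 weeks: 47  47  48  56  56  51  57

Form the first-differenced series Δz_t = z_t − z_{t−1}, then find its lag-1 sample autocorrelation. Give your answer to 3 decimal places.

-0.288

First differences Δz: 0, 1, 8, 0, -5, 6
Mean of differences = 1.6667
Numerator Σ(Δz_t−Δz̄)(Δz_{t+1}−Δz̄) = -31.4444
Denominator Σ(Δz_t−Δz̄)² = 109.3333
r_1(Δz) = -31.4444 / 109.3333 = -0.288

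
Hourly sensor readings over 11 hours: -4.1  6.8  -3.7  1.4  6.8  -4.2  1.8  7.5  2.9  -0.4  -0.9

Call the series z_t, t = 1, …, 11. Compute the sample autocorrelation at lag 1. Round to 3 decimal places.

-0.391

Mean z̄ = (-4.1 + 6.8 − 3.7 + 1.4 + 6.8 − 4.2 + 1.8 + 7.5 + 2.9 − 0.4 − 0.9)/11 = 1.2636
Numerator Σ_{t=1}^{10}(z_t−z̄)(z_{t+1}−z̄) = -75.8495
Denominator Σ(z_t−z̄)² = 193.8855
r_1 = -75.8495 / 193.8855 = -0.391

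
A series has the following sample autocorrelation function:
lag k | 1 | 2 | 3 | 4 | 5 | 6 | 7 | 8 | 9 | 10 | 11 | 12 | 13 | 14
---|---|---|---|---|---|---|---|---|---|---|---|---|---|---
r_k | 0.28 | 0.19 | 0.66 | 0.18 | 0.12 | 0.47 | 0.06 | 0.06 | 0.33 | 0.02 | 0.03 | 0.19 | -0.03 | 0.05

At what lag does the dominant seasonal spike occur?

3

The largest autocorrelation is r_3 = 0.66, with weaker echoes at lags 6 (0.47) and 9 (0.33); the remaining lags stay at or below 0.28. The elevated value at lag 1 (0.28), dropping to 0.19 at lag 2, reflects decaying short-term dependence rather than seasonality.
The dominant spike at lag 3 indicates a seasonal period of 3.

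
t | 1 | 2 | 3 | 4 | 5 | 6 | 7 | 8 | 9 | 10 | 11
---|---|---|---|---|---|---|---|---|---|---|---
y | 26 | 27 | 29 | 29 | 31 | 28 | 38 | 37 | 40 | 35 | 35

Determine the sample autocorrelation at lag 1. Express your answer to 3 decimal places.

0.581

Mean ȳ = (26 + 27 + 29 + 29 + 31 + 28 + 38 + 37 + 40 + 35 + 35)/11 = 32.2727
Numerator Σ_{t=1}^{10}(y_t−ȳ)(y_{t+1}−ȳ) = 138.2893
Denominator Σ(y_t−ȳ)² = 238.1818
r_1 = 138.2893 / 238.1818 = 0.581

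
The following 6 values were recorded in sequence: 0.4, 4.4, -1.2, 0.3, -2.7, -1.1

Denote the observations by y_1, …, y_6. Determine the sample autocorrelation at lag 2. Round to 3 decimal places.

0.127

Mean ȳ = (0.4 + 4.4 − 1.2 + 0.3 − 2.7 − 1.1)/6 = 0.0167
Deviations from mean: 0.3833, 4.3833, -1.2167, 0.2833, -2.7167, -1.1167
Numerator Σ_{t=1}^{4}(y_t−ȳ)(y_{t+2}−ȳ) = 3.7644
Denominator Σ(y_t−ȳ)² = 29.5483
r_2 = 3.7644 / 29.5483 = 0.127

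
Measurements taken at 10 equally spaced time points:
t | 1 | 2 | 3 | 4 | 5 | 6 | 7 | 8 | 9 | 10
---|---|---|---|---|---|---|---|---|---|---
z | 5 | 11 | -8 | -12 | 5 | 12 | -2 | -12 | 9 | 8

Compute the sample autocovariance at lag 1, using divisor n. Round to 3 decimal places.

Mean z̄ = (5 + 11 − 8 − 12 + 5 + 12 − 2 − 12 + 9 + 8)/10 = 1.6000
Σ_{t=1}^{9}(z_t−z̄)(z_{t+1}−z̄) = 19.6400
γ_1 = 19.6400 / 10 = 1.964

1.964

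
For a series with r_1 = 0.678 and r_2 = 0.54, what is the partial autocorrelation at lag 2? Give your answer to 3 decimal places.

φ_{22} = (r_2 − r_1²) / (1 − r_1²)
r_1² = (0.678)² = 0.459684
Numerator = 0.54 − 0.4597 = 0.0803; denominator = 1 − 0.4597 = 0.5403
φ_{22} = 0.0803 / 0.5403 = 0.149

0.149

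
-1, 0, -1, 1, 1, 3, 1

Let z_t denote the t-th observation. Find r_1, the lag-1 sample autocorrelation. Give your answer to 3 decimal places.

0.289

Mean z̄ = (-1 + 0 − 1 + 1 + 1 + 3 + 1)/7 = 0.5714
Deviations from mean: -1.5714, -0.5714, -1.5714, 0.4286, 0.4286, 2.4286, 0.4286
Numerator Σ_{t=1}^{6}(z_t−z̄)(z_{t+1}−z̄) = 3.3878
Denominator Σ(z_t−z̄)² = 11.7143
r_1 = 3.3878 / 11.7143 = 0.289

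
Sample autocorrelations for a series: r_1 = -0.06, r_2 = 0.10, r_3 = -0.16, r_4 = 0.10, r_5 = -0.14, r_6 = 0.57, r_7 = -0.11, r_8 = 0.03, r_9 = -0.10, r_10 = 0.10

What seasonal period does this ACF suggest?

The largest autocorrelation is r_6 = 0.57; the remaining lags stay at or below 0.10.
The dominant spike at lag 6 indicates a seasonal period of 6.

6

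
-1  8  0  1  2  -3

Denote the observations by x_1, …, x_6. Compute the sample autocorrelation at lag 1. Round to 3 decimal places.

-0.370

Mean x̄ = (-1 + 8 + 0 + 1 + 2 − 3)/6 = 1.1667
Deviations from mean: -2.1667, 6.8333, -1.1667, -0.1667, 0.8333, -4.1667
Numerator Σ_{t=1}^{5}(x_t−x̄)(x_{t+1}−x̄) = -26.1944
Denominator Σ(x_t−x̄)² = 70.8333
r_1 = -26.1944 / 70.8333 = -0.370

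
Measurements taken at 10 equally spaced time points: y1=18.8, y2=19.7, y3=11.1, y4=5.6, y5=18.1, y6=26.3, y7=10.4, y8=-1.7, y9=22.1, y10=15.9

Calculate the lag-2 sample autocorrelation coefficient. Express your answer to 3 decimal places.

Mean ȳ = (18.8 + 19.7 + 11.1 + 5.6 + 18.1 + 26.3 + 10.4 − 1.7 + 22.1 + 15.9)/10 = 14.6300
Numerator Σ_{t=1}^{8}(y_t−ȳ)(y_{t+2}−ȳ) = -435.7178
Denominator Σ(y_t−ȳ)² = 627.3010
r_2 = -435.7178 / 627.3010 = -0.695

-0.695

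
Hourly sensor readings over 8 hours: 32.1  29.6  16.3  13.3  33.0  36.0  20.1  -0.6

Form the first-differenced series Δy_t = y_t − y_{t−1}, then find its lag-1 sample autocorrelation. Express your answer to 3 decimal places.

First differences Δy: -2.5, -13.3, -3.0, 19.7, 3.0, -15.9, -20.7
Mean of differences = -4.6714
Numerator Σ(Δy_t−Δȳ)(Δy_{t+1}−Δȳ) = 288.3792
Denominator Σ(Δy_t−Δȳ)² = 1117.7743
r_1(Δy) = 288.3792 / 1117.7743 = 0.258

0.258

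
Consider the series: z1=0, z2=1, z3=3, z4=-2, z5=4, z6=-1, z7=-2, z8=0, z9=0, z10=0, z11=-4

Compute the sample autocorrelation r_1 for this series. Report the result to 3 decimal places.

Mean z̄ = (0 + 1 + 3 − 2 + 4 − 1 − 2 + 0 + 0 + 0 − 4)/11 = -0.0909
Numerator Σ_{t=1}^{10}(z_t−z̄)(z_{t+1}−z̄) = -12.7355
Denominator Σ(z_t−z̄)² = 50.9091
r_1 = -12.7355 / 50.9091 = -0.250

-0.250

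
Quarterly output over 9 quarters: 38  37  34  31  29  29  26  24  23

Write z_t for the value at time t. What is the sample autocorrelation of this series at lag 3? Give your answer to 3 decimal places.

Mean z̄ = (38 + 37 + 34 + 31 + 29 + 29 + 26 + 24 + 23)/9 = 30.1111
Numerator Σ_{t=1}^{6}(z_t−z̄)(z_{t+3}−z̄) = 6.0741
Denominator Σ(z_t−z̄)² = 232.8889
r_3 = 6.0741 / 232.8889 = 0.026

0.026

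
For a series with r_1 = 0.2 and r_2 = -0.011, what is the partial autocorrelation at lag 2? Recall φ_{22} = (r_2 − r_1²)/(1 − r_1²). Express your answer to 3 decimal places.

φ_{22} = (r_2 − r_1²) / (1 − r_1²)
r_1² = (0.2)² = 0.04
Numerator = -0.011 − 0.0400 = -0.0510; denominator = 1 − 0.0400 = 0.9600
φ_{22} = -0.0510 / 0.9600 = -0.053

-0.053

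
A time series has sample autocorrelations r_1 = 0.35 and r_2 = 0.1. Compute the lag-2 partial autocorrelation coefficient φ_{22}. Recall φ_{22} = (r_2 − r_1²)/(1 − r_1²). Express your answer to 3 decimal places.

-0.026

φ_{22} = (r_2 − r_1²) / (1 − r_1²)
r_1² = (0.35)² = 0.1225
Numerator = 0.1 − 0.1225 = -0.0225; denominator = 1 − 0.1225 = 0.8775
φ_{22} = -0.0225 / 0.8775 = -0.026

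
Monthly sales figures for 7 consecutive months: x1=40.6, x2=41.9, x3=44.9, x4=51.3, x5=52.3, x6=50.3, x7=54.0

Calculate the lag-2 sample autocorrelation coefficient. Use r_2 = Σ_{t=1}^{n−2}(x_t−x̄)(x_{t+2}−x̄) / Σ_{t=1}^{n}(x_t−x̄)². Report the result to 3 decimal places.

0.135

Mean x̄ = (40.6 + 41.9 + 44.9 + 51.3 + 52.3 + 50.3 + 54.0)/7 = 47.9000
Deviations from mean: -7.3000, -6.0000, -3.0000, 3.4000, 4.4000, 2.4000, 6.1000
Numerator Σ_{t=1}^{5}(x_t−x̄)(x_{t+2}−x̄) = 23.3000
Denominator Σ(x_t−x̄)² = 172.1800
r_2 = 23.3000 / 172.1800 = 0.135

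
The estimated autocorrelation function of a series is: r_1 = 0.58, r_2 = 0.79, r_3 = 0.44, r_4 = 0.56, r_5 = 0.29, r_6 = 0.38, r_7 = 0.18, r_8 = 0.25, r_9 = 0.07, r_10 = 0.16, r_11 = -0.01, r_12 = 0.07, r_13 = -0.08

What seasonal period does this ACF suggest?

2

The largest autocorrelation is r_2 = 0.79; the remaining lags stay at or below 0.58.
The dominant spike at lag 2 indicates a seasonal period of 2.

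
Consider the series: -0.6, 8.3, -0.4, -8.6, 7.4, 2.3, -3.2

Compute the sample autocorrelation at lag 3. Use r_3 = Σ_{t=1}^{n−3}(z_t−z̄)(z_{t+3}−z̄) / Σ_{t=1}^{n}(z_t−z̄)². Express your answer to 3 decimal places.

0.467

Mean z̄ = (-0.6 + 8.3 − 0.4 − 8.6 + 7.4 + 2.3 − 3.2)/7 = 0.7429
Deviations from mean: -1.3429, 7.5571, -1.1429, -9.3429, 6.6571, 1.5571, -3.9429
Σ(z_t−z̄)(z_{t+3}−z̄) = (12.5461) + (50.3090) + (-1.7796) + (36.8376) = 97.9131
Denominator Σ(z_t−z̄)² = 209.7971
r_3 = 97.9131 / 209.7971 = 0.467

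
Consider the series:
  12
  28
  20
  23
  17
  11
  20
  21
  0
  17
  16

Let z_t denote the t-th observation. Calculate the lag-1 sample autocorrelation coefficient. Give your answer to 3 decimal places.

Mean z̄ = (12 + 28 + 20 + 23 + 17 + 11 + 20 + 21 + 0 + 17 + 16)/11 = 16.8182
Numerator Σ_{t=1}^{10}(z_t−z̄)(z_{t+1}−z̄) = -77.3058
Denominator Σ(z_t−z̄)² = 541.6364
r_1 = -77.3058 / 541.6364 = -0.143

-0.143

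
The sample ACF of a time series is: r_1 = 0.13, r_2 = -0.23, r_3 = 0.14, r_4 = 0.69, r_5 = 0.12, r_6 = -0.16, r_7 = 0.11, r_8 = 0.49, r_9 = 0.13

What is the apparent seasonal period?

The largest autocorrelation is r_4 = 0.69, with a weaker echo at lag 8 (0.49); the remaining lags stay at or below 0.14.
The dominant spike at lag 4 indicates a seasonal period of 4.

4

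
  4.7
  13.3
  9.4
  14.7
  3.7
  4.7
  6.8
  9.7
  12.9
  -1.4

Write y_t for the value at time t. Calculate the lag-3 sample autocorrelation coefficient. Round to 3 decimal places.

-0.303

Mean ȳ = (4.7 + 13.3 + 9.4 + 14.7 + 3.7 + 4.7 + 6.8 + 9.7 + 12.9 − 1.4)/10 = 7.8500
Numerator Σ_{t=1}^{7}(y_t−ȳ)(y_{t+3}−ȳ) = -70.1425
Denominator Σ(y_t−ȳ)² = 231.6850
r_3 = -70.1425 / 231.6850 = -0.303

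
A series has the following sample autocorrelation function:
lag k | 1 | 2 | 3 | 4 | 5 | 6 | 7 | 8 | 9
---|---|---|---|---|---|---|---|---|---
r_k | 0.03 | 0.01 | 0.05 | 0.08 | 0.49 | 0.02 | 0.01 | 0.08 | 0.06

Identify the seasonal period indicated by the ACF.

The largest autocorrelation is r_5 = 0.49; the remaining lags stay at or below 0.08.
The dominant spike at lag 5 indicates a seasonal period of 5.

5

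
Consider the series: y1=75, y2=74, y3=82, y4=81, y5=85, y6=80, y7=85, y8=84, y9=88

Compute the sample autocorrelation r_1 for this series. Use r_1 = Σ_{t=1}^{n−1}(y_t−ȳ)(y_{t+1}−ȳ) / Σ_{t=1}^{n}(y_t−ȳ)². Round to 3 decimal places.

0.330

Mean ȳ = (75 + 74 + 82 + 81 + 85 + 80 + 85 + 84 + 88)/9 = 81.5556
Numerator Σ_{t=1}^{8}(y_t−ȳ)(y_{t+1}−ȳ) = 57.4691
Denominator Σ(y_t−ȳ)² = 174.2222
r_1 = 57.4691 / 174.2222 = 0.330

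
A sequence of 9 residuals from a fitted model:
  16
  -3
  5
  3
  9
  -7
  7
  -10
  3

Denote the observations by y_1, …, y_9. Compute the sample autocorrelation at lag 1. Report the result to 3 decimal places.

-0.473

Mean ȳ = (16 − 3 + 5 + 3 + 9 − 7 + 7 − 10 + 3)/9 = 2.5556
Numerator Σ_{t=1}^{8}(y_t−ȳ)(y_{t+1}−ȳ) = -249.7531
Denominator Σ(y_t−ȳ)² = 528.2222
r_1 = -249.7531 / 528.2222 = -0.473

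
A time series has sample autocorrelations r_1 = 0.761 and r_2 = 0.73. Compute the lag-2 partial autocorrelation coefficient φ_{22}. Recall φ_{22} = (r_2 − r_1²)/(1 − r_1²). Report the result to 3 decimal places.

0.358

φ_{22} = (r_2 − r_1²) / (1 − r_1²)
r_1² = (0.761)² = 0.579121
Numerator = 0.73 − 0.5791 = 0.1509; denominator = 1 − 0.5791 = 0.4209
φ_{22} = 0.1509 / 0.4209 = 0.358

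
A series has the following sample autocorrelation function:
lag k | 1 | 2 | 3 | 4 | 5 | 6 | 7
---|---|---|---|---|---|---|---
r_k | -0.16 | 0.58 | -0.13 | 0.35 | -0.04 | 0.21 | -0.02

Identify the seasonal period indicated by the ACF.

2

The largest autocorrelation is r_2 = 0.58, with weaker echoes at lags 4 (0.35) and 6 (0.21); the remaining lags stay at or below -0.02.
The dominant spike at lag 2 indicates a seasonal period of 2.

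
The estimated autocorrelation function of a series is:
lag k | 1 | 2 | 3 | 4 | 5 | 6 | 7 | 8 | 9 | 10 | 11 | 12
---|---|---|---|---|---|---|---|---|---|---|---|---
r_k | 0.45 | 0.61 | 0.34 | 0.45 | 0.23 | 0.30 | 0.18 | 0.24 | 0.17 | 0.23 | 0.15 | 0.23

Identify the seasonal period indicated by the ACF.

The largest autocorrelation is r_2 = 0.61; the remaining lags stay at or below 0.45.
The dominant spike at lag 2 indicates a seasonal period of 2.

2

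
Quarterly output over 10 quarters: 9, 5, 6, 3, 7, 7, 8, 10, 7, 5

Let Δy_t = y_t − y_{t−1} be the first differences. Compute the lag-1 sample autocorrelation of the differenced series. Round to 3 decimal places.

First differences Δy: -4, 1, -3, 4, 0, 1, 2, -3, -2
Mean of differences = -0.4444
Numerator Σ(Δy_t−Δȳ)(Δy_{t+1}−Δȳ) = -16.3086
Denominator Σ(Δy_t−Δȳ)² = 58.2222
r_1(Δy) = -16.3086 / 58.2222 = -0.280

-0.280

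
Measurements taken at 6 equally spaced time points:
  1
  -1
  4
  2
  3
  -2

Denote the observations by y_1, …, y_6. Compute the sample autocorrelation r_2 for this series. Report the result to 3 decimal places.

Mean ȳ = (1 − 1 + 4 + 2 + 3 − 2)/6 = 1.1667
Deviations from mean: -0.1667, -2.1667, 2.8333, 0.8333, 1.8333, -3.1667
Σ(y_t−ȳ)(y_{t+2}−ȳ) = (-0.4722) + (-1.8056) + (5.1944) + (-2.6389) = 0.2778
Denominator Σ(y_t−ȳ)² = 26.8333
r_2 = 0.2778 / 26.8333 = 0.010

0.010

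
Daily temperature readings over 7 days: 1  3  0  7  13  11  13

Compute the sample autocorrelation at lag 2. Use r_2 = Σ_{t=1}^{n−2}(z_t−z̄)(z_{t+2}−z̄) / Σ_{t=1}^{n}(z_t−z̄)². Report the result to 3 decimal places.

Mean z̄ = (1 + 3 + 0 + 7 + 13 + 11 + 13)/7 = 6.8571
Deviations from mean: -5.8571, -3.8571, -6.8571, 0.1429, 6.1429, 4.1429, 6.1429
Σ(z_t−z̄)(z_{t+2}−z̄) = (40.1633) + (-0.5510) + (-42.1224) + (0.5918) + (37.7347) = 35.8163
Denominator Σ(z_t−z̄)² = 188.8571
r_2 = 35.8163 / 188.8571 = 0.190

0.190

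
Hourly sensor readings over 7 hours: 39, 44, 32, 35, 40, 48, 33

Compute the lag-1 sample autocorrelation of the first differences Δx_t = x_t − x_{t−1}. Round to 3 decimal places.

-0.325

First differences Δx: 5, -12, 3, 5, 8, -15
Mean of differences = -1.0000
Numerator Σ(Δx_t−Δx̄)(Δx_{t+1}−Δx̄) = -158.0000
Denominator Σ(Δx_t−Δx̄)² = 486.0000
r_1(Δx) = -158.0000 / 486.0000 = -0.325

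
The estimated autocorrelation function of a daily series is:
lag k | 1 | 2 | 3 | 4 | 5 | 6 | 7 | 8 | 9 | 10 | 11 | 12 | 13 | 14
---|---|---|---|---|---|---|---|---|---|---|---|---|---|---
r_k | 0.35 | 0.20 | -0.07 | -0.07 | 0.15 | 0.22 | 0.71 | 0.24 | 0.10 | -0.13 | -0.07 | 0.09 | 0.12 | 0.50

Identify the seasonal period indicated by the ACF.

7

The largest autocorrelation is r_7 = 0.71, with a weaker echo at lag 14 (0.50); the remaining lags stay at or below 0.35. The elevated value at lag 1 (0.35), dropping to 0.20 at lag 2, reflects decaying short-term dependence rather than seasonality.
The dominant spike at lag 7 indicates a seasonal period of 7.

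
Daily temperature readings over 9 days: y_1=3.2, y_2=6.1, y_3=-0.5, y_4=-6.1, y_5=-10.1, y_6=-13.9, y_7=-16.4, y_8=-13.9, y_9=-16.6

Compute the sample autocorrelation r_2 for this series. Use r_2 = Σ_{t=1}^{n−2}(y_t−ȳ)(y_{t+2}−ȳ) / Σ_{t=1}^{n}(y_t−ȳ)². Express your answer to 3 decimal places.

Mean ȳ = (3.2 + 6.1 − 0.5 − 6.1 − 10.1 − 13.9 − 16.4 − 13.9 − 16.6)/9 = -7.5778
Σ(y_t−ȳ)(y_{t+2}−ȳ) = (76.2827) + (20.2127) + (-17.8517) + (-9.3428) + (22.2516) + (39.9705) + (79.5960) = 211.1190
Denominator Σ(y_t−ȳ)² = 601.0556
r_2 = 211.1190 / 601.0556 = 0.351

0.351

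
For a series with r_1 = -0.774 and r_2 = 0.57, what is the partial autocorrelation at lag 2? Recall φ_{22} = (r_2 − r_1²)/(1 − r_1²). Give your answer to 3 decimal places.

-0.073

φ_{22} = (r_2 − r_1²) / (1 − r_1²)
r_1² = (-0.774)² = 0.599076
Numerator = 0.57 − 0.5991 = -0.0291; denominator = 1 − 0.5991 = 0.4009
φ_{22} = -0.0291 / 0.4009 = -0.073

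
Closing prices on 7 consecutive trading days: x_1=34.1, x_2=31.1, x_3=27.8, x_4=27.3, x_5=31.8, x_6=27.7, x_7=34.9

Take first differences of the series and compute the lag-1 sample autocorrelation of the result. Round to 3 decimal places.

First differences Δx: -3.0, -3.3, -0.5, 4.5, -4.1, 7.2
Mean of differences = 0.1333
Numerator Σ(Δx_t−Δx̄)(Δx_{t+1}−Δx̄) = -38.2344
Denominator Σ(Δx_t−Δx̄)² = 108.9333
r_1(Δx) = -38.2344 / 108.9333 = -0.351

-0.351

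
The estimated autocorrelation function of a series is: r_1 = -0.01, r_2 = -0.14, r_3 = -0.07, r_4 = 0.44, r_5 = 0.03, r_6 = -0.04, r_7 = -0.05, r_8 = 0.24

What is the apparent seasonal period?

4

The largest autocorrelation is r_4 = 0.44, with a weaker echo at lag 8 (0.24); the remaining lags stay at or below 0.03.
The dominant spike at lag 4 indicates a seasonal period of 4.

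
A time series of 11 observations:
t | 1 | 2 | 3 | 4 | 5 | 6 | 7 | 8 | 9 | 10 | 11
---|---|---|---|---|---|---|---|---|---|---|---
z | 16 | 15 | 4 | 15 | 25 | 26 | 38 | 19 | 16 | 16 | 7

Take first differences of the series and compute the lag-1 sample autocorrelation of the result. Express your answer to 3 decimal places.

First differences Δz: -1, -11, 11, 10, 1, 12, -19, -3, 0, -9
Mean of differences = -0.9000
Numerator Σ(Δz_t−Δz̄)(Δz_{t+1}−Δz̄) = -148.9100
Denominator Σ(Δz_t−Δz̄)² = 930.9000
r_1(Δz) = -148.9100 / 930.9000 = -0.160

-0.160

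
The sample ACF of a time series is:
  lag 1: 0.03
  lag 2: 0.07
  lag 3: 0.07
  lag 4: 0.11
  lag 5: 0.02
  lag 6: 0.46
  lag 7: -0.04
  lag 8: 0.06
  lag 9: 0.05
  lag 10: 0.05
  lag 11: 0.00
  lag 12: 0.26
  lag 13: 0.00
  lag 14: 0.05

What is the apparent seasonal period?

The largest autocorrelation is r_6 = 0.46, with a weaker echo at lag 12 (0.26); the remaining lags stay at or below 0.11.
The dominant spike at lag 6 indicates a seasonal period of 6.

6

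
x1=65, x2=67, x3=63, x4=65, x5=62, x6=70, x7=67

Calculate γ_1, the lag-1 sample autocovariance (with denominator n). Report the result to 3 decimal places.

Mean x̄ = (65 + 67 + 63 + 65 + 62 + 70 + 67)/7 = 65.5714
Σ_{t=1}^{6}(x_t−x̄)(x_{t+1}−x̄) = -10.4694
γ_1 = -10.4694 / 7 = -1.496

-1.496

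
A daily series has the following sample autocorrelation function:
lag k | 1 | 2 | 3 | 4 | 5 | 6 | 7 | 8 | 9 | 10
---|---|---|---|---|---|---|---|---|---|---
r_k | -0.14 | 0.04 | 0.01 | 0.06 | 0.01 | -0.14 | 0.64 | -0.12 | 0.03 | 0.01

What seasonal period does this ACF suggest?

7

The largest autocorrelation is r_7 = 0.64; the remaining lags stay at or below 0.06.
The dominant spike at lag 7 indicates a seasonal period of 7.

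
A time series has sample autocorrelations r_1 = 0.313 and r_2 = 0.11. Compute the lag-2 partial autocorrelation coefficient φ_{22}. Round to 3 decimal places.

φ_{22} = (r_2 − r_1²) / (1 − r_1²)
r_1² = (0.313)² = 0.097969
Numerator = 0.11 − 0.0980 = 0.0120; denominator = 1 − 0.0980 = 0.9020
φ_{22} = 0.0120 / 0.9020 = 0.013

0.013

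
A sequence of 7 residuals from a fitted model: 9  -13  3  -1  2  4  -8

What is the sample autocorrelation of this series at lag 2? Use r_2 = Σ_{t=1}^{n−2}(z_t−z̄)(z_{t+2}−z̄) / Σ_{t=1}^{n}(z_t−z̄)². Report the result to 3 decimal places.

Mean z̄ = (9 − 13 + 3 − 1 + 2 + 4 − 8)/7 = -0.5714
Numerator Σ_{t=1}^{5}(z_t−z̄)(z_{t+2}−z̄) = 27.6327
Denominator Σ(z_t−z̄)² = 341.7143
r_2 = 27.6327 / 341.7143 = 0.081

0.081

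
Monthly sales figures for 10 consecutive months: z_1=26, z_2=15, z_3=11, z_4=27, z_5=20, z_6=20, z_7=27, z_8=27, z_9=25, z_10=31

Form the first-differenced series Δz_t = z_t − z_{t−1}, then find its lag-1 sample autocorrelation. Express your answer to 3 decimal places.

-0.284

First differences Δz: -11, -4, 16, -7, 0, 7, 0, -2, 6
Mean of differences = 0.5556
Numerator Σ(Δz_t−Δz̄)(Δz_{t+1}−Δz̄) = -149.8642
Denominator Σ(Δz_t−Δz̄)² = 528.2222
r_1(Δz) = -149.8642 / 528.2222 = -0.284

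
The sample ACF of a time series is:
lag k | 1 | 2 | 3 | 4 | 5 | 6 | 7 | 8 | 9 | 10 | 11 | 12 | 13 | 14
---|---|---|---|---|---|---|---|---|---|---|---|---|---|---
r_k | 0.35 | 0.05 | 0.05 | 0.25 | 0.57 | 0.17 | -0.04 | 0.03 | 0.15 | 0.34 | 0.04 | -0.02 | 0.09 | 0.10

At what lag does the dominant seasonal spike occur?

The largest autocorrelation is r_5 = 0.57; the remaining lags stay at or below 0.35. The elevated value at lag 1 (0.35), dropping to 0.05 at lag 2, reflects decaying short-term dependence rather than seasonality.
The dominant spike at lag 5 indicates a seasonal period of 5.

5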